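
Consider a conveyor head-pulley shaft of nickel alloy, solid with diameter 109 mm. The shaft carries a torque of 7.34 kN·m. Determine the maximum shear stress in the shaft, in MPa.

28.9 MPa

J = πd⁴/32 = π(0.109)⁴/32 = 1.386×10^-5 m⁴.
τ_max = T·r/J = 7340 × 0.0545 / 1.386×10^-5 = 2.887×10^7 Pa.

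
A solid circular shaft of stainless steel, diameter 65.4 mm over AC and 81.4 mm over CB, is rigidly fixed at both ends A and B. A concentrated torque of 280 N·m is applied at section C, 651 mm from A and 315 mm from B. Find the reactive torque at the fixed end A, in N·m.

Compatibility: T_A·a/J_AC = T_B·b/J_CB with T_A + T_B = T₀.
J_AC = 1.80×10^-6 m⁴, J_CB = 4.31×10^-6 m⁴, so T_A = T₀·(J_AC/a)/((J_AC/a)+(J_CB/b)) = 46.98 N·m, T_B = 233.0 N·m.

47.0 N·m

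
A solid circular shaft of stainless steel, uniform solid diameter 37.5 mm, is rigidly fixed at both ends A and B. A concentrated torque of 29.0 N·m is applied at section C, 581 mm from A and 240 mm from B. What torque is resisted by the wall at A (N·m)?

8.48 N·m

With uniform GJ and both ends fixed, compatibility θ_AC = θ_CB gives T_A·a = T_B·b, together with T_A + T_B = T₀.
T_A = T₀·b/(a+b) = 29.00·240/821.0 = 8.477 N·m; T_B = 20.52 N·m.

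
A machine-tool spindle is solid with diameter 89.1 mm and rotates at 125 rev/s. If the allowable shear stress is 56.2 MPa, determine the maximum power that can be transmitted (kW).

6130 kW

J = πd⁴/32 = π(0.0891)⁴/32 = 6.187×10^-6 m⁴.
T_max = τ_allow·J/r = 5.62×10^7 × 6.187×10^-6 / 0.0445 = 7805 N·m.
ω = 2π·125 = 785.4 rad/s, so P_max = T_max·ω = 6.130×10^6 W.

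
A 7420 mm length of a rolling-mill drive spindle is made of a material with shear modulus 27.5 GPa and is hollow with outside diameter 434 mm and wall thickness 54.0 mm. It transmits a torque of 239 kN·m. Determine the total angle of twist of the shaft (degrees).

1.56°

J = π(d_o⁴ − d_i⁴)/32 = π(0.434⁴ − 0.326⁴)/32 = 2.374×10^-3 m⁴.
θ = T·L/(G·J) = 239000 × 7.42 / (27.5×10⁹ × 2.374×10^-3) = 0.02716 rad.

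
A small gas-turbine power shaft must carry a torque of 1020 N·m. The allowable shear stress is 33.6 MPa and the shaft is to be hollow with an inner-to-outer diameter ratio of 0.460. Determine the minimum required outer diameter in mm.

54.5 mm

For a hollow shaft with d_i/d_o = 0.460: τ_max = 16T/(π d_o³ (1−k⁴)), so d_o = [16T/(π τ_allow (1−k⁴))]^(1/3) = [16·1020/(π·3.36×10^7·0.9552)]^(1/3) = 0.05450 m.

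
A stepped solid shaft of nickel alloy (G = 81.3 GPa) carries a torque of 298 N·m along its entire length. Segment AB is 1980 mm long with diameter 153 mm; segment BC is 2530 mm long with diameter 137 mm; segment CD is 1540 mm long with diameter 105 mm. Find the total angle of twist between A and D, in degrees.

J_AB = π(0.153)⁴/32 = 5.38×10^-5 m⁴; J_BC = π(0.137)⁴/32 = 3.46×10^-5 m⁴; J_CD = π(0.105)⁴/32 = 1.19×10^-5 m⁴.
θ = (T/G)·Σ L_i/J_i = (298.0/81.3×10⁹)·(1.98/5.38×10^-5 + 2.53/3.46×10^-5 + 1.54/1.19×10^-5) = 8.761×10^-4 rad.

0.0502°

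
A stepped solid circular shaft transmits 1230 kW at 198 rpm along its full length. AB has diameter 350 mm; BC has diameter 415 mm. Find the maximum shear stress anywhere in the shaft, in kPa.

7050 kPa

ω = 2π·198/60 = 20.73 rad/s, so T = P/ω = 1230×10³ / 20.73 = 59320 N·m.
Under the same torque, τ_max = 16T/(πd³) is largest where d is smallest — segment AB (d = 350 mm).
τ_max = 16·59320/(π·(0.350)³) = 7.047×10^6 Pa.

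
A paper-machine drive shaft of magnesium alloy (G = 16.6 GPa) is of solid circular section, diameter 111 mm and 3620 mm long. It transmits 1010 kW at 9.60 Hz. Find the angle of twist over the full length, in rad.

0.245 rad

ω = 2π·9.60 = 60.32 rad/s, so T = P/ω = 1010×10³ / 60.32 = 16740 N·m.
J = πd⁴/32 = π(0.111)⁴/32 = 1.490×10^-5 m⁴.
θ = T·L/(G·J) = 16740 × 3.62 / (16.6×10⁹ × 1.490×10^-5) = 0.2450 rad.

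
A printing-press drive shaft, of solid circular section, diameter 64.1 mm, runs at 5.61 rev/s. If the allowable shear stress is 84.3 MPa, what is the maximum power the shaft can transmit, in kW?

154 kW

J = πd⁴/32 = π(0.0641)⁴/32 = 1.657×10^-6 m⁴.
T_max = τ_allow·J/r = 8.43×10^7 × 1.657×10^-6 / 0.0320 = 4359 N·m.
ω = 2π·5.61 = 35.25 rad/s, so P_max = T_max·ω = 1.537×10^5 W.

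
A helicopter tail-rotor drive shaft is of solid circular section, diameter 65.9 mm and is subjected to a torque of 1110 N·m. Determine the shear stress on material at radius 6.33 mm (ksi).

J = πd⁴/32 = π(0.0659)⁴/32 = 1.852×10^-6 m⁴.
Shear stress varies linearly with radius: τ = T·r/J = 1110 × 0.00633 / 1.852×10^-6 = 3.795×10^6 Pa.

0.550 ksi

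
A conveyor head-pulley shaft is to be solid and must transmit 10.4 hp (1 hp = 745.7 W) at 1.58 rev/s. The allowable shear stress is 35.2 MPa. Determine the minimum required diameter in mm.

ω = 2π·1.58 = 9.927 rad/s, so T = P/ω = 10.4×745.7 / 9.927 = 781.2 N·m.
For a solid shaft τ_max = 16T/(πd³), so d = (16T/(π τ_allow))^(1/3) = (16·781.2/(π·3.52×10^7))^(1/3) = 0.04835 m.

48.3 mm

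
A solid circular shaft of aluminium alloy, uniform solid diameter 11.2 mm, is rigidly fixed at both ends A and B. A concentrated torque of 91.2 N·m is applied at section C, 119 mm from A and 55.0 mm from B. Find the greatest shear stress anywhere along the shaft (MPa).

226 MPa

With uniform GJ and both ends fixed, compatibility θ_AC = θ_CB gives T_A·a = T_B·b, together with T_A + T_B = T₀.
T_A = T₀·b/(a+b) = 91.20·55.0/174.0 = 28.83 N·m; T_B = 62.37 N·m.
τ in each portion: τ_AC = 1.05×10^8 Pa, τ_CB = 2.26×10^8 Pa; maximum is in CB.
τ_max = T_CB·r/J = 62.37·0.00560/1.54×10^-9 = 2.261×10^8 Pa.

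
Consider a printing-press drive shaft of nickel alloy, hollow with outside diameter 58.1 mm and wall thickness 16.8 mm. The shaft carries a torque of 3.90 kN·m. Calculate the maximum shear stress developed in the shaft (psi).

J = π(d_o⁴ − d_i⁴)/32 = π(0.0581⁴ − 0.0245⁴)/32 = 1.083×10^-6 m⁴.
τ_max = T·r/J = 3900 × 0.0290 / 1.083×10^-6 = 1.046×10^8 Pa.

15200 psi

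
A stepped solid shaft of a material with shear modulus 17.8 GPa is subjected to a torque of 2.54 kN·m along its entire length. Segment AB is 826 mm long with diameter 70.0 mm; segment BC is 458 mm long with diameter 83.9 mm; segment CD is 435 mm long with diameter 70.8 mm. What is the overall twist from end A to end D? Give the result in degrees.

5.08°

J_AB = π(0.0700)⁴/32 = 2.36×10^-6 m⁴; J_BC = π(0.0839)⁴/32 = 4.86×10^-6 m⁴; J_CD = π(0.0708)⁴/32 = 2.47×10^-6 m⁴.
θ = (T/G)·Σ L_i/J_i = (2540/17.8×10⁹)·(0.826/2.36×10^-6 + 0.458/4.86×10^-6 + 0.435/2.47×10^-6) = 0.08860 rad.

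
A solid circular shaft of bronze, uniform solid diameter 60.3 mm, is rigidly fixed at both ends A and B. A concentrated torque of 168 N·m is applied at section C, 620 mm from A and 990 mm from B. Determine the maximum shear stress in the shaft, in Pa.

With uniform GJ and both ends fixed, compatibility θ_AC = θ_CB gives T_A·a = T_B·b, together with T_A + T_B = T₀.
T_A = T₀·b/(a+b) = 168.0·990/1610 = 103.3 N·m; T_B = 64.70 N·m.
τ in each portion: τ_AC = 2.40×10^6 Pa, τ_CB = 1.50×10^6 Pa; maximum is in AC.
τ_max = T_AC·r/J = 103.3·0.0301/1.30×10^-6 = 2.400×10^6 Pa.

2.40e6 Pa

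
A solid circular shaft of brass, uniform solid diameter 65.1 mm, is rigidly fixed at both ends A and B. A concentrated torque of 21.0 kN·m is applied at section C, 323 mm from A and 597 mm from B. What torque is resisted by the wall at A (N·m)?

With uniform GJ and both ends fixed, compatibility θ_AC = θ_CB gives T_A·a = T_B·b, together with T_A + T_B = T₀.
T_A = T₀·b/(a+b) = 21000·597/920.0 = 13630 N·m; T_B = 7373 N·m.

13600 N·m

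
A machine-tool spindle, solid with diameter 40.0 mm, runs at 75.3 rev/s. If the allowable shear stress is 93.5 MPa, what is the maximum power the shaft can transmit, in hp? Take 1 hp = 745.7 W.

J = πd⁴/32 = π(0.0400)⁴/32 = 2.513×10^-7 m⁴.
T_max = τ_allow·J/r = 9.35×10^7 × 2.513×10^-7 / 0.0200 = 1175 N·m.
ω = 2π·75.3 = 473.1 rad/s, so P_max = T_max·ω = 5.559×10^5 W.

745 hp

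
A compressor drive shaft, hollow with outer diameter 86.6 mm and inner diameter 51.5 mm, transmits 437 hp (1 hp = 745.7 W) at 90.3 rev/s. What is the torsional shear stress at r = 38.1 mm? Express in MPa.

4.53 MPa

ω = 2π·90.3 = 567.4 rad/s, so T = P/ω = 437×745.7 / 567.4 = 574.4 N·m.
J = π(d_o⁴ − d_i⁴)/32 = π(0.0866⁴ − 0.0515⁴)/32 = 4.831×10^-6 m⁴.
Shear stress varies linearly with radius: τ = T·r/J = 574.4 × 0.0381 / 4.831×10^-6 = 4.530×10^6 Pa.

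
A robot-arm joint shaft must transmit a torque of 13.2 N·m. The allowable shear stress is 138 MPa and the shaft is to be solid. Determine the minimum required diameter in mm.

7.87 mm

For a solid shaft τ_max = 16T/(πd³), so d = (16T/(π τ_allow))^(1/3) = (16·13.20/(π·1.38×10^8))^(1/3) = 0.007868 m.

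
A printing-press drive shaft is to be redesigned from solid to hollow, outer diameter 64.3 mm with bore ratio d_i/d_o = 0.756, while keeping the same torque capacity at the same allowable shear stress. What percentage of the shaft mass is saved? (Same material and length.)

44.2 %

Equal τ_max and T ⇒ the solid shaft needs d_s³ = d_o³(1−k⁴), so d_s = 64.3·(1−0.756⁴)^(1/3) = 56.36 mm.
Area ratio A_h/A_s = d_o²(1−k²)/d_s² = (1−k²)/(1−k⁴)^(2/3) = 0.5577.
Mass saving = 1 − 0.5577 = 44.2 %.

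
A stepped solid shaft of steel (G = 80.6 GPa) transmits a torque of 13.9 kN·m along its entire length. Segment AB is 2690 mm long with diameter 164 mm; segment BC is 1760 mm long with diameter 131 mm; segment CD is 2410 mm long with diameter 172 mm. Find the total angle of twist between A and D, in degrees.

1.25°

J_AB = π(0.164)⁴/32 = 7.10×10^-5 m⁴; J_BC = π(0.131)⁴/32 = 2.89×10^-5 m⁴; J_CD = π(0.172)⁴/32 = 8.59×10^-5 m⁴.
θ = (T/G)·Σ L_i/J_i = (13900/80.6×10⁹)·(2.69/7.10×10^-5 + 1.76/2.89×10^-5 + 2.41/8.59×10^-5) = 0.02187 rad.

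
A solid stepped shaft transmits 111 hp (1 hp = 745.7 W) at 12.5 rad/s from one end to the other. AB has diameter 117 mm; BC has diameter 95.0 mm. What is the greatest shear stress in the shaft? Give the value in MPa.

ω = 12.5 rad/s, so T = P/ω = 111×745.7 / 12.50 = 6622 N·m.
Under the same torque, τ_max = 16T/(πd³) is largest where d is smallest — segment BC (d = 95.0 mm).
τ_max = 16·6622/(π·(0.0950)³) = 3.933×10^7 Pa.

39.3 MPa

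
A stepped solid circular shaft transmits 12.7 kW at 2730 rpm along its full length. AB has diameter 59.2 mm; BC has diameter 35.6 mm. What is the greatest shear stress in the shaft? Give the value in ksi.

0.727 ksi

ω = 2π·2730/60 = 285.9 rad/s, so T = P/ω = 12.7×10³ / 285.9 = 44.42 N·m.
Under the same torque, τ_max = 16T/(πd³) is largest where d is smallest — segment BC (d = 35.6 mm).
τ_max = 16·44.42/(π·(0.0356)³) = 5.015×10^6 Pa.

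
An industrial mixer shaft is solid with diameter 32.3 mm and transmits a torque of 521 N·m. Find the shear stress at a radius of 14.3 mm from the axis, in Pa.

J = πd⁴/32 = π(0.0323)⁴/32 = 1.069×10^-7 m⁴.
Shear stress varies linearly with radius: τ = T·r/J = 521.0 × 0.0143 / 1.069×10^-7 = 6.972×10^7 Pa.

6.97e7 Pa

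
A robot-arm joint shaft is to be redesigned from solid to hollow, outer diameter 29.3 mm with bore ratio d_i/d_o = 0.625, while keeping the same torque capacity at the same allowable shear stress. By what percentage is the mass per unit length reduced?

32.0 %

Equal τ_max and T ⇒ the solid shaft needs d_s³ = d_o³(1−k⁴), so d_s = 29.3·(1−0.625⁴)^(1/3) = 27.73 mm.
Area ratio A_h/A_s = d_o²(1−k²)/d_s² = (1−k²)/(1−k⁴)^(2/3) = 0.6805.
Mass saving = 1 − 0.6805 = 32.0 %.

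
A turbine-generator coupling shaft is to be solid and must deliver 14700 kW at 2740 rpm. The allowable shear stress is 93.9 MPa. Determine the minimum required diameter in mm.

ω = 2π·2740/60 = 286.9 rad/s, so T = P/ω = 14700×10³ / 286.9 = 51230 N·m.
For a solid shaft τ_max = 16T/(πd³), so d = (16T/(π τ_allow))^(1/3) = (16·51230/(π·9.39×10^7))^(1/3) = 0.1406 m.

141 mm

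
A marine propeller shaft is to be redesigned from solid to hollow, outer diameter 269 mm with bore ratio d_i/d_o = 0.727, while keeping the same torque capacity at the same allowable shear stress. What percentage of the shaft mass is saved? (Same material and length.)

Equal τ_max and T ⇒ the solid shaft needs d_s³ = d_o³(1−k⁴), so d_s = 269·(1−0.727⁴)^(1/3) = 241.2 mm.
Area ratio A_h/A_s = d_o²(1−k²)/d_s² = (1−k²)/(1−k⁴)^(2/3) = 0.5865.
Mass saving = 1 − 0.5865 = 41.3 %.

41.3 %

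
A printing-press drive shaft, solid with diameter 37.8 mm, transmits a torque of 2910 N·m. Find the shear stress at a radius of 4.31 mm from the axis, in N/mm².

J = πd⁴/32 = π(0.0378)⁴/32 = 2.004×10^-7 m⁴.
Shear stress varies linearly with radius: τ = T·r/J = 2910 × 0.00431 / 2.004×10^-7 = 6.258×10^7 Pa.

62.6 N/mm²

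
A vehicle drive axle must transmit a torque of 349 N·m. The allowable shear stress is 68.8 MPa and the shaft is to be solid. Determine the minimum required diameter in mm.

29.6 mm

For a solid shaft τ_max = 16T/(πd³), so d = (16T/(π τ_allow))^(1/3) = (16·349.0/(π·6.88×10^7))^(1/3) = 0.02956 m.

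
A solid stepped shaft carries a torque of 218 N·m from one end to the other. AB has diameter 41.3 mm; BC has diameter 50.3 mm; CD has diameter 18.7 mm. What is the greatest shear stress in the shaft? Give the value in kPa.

Under the same torque, τ_max = 16T/(πd³) is largest where d is smallest — segment CD (d = 18.7 mm).
τ_max = 16·218.0/(π·(0.0187)³) = 1.698×10^8 Pa.

170000 kPa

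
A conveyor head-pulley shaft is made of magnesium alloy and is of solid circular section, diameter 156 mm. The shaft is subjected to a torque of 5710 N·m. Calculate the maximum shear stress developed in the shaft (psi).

1110 psi

J = πd⁴/32 = π(0.156)⁴/32 = 5.814×10^-5 m⁴.
τ_max = T·r/J = 5710 × 0.0780 / 5.814×10^-5 = 7.660×10^6 Pa.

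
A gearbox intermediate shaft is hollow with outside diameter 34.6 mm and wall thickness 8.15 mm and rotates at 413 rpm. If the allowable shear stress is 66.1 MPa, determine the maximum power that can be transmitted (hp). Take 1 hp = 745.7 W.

J = π(d_o⁴ − d_i⁴)/32 = π(0.0346⁴ − 0.0183⁴)/32 = 1.297×10^-7 m⁴.
T_max = τ_allow·J/r = 6.61×10^7 × 1.297×10^-7 / 0.0173 = 495.5 N·m.
ω = 2π·413/60 = 43.25 rad/s, so P_max = T_max·ω = 2.143×10^4 W.

28.7 hp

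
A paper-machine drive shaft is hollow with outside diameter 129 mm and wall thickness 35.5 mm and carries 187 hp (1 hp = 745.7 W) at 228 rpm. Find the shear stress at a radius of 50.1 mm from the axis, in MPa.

11.2 MPa

ω = 2π·228/60 = 23.88 rad/s, so T = P/ω = 187×745.7 / 23.88 = 5840 N·m.
J = π(d_o⁴ − d_i⁴)/32 = π(0.129⁴ − 0.0580⁴)/32 = 2.608×10^-5 m⁴.
Shear stress varies linearly with radius: τ = T·r/J = 5840 × 0.0501 / 2.608×10^-5 = 1.122×10^7 Pa.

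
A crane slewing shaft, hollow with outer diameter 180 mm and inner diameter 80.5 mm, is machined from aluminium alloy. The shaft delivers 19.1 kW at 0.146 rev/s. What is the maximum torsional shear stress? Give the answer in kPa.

ω = 2π·0.146 = 0.9173 rad/s, so T = P/ω = 19.1×10³ / 0.9173 = 20820 N·m.
J = π(d_o⁴ − d_i⁴)/32 = π(0.180⁴ − 0.0805⁴)/32 = 9.894×10^-5 m⁴.
τ_max = T·r/J = 20820 × 0.0900 / 9.894×10^-5 = 1.894×10^7 Pa.

18900 kPa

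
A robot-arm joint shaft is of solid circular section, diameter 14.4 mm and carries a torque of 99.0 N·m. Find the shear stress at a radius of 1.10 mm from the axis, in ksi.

J = πd⁴/32 = π(0.0144)⁴/32 = 4.221×10^-9 m⁴.
Shear stress varies linearly with radius: τ = T·r/J = 99.00 × 0.00110 / 4.221×10^-9 = 2.580×10^7 Pa.

3.74 ksi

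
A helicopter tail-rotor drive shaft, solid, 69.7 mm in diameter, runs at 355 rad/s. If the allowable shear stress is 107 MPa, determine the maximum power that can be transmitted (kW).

2530 kW

J = πd⁴/32 = π(0.0697)⁴/32 = 2.317×10^-6 m⁴.
T_max = τ_allow·J/r = 1.07×10^8 × 2.317×10^-6 / 0.0348 = 7114 N·m.
ω = 355 rad/s, so P_max = T_max·ω = 2.525×10^6 W.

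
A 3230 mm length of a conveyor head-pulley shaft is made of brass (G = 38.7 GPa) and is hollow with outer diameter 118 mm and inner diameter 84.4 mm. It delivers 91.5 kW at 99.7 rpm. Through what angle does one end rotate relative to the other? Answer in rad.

0.0521 rad

ω = 2π·99.7/60 = 10.44 rad/s, so T = P/ω = 91.5×10³ / 10.44 = 8764 N·m.
J = π(d_o⁴ − d_i⁴)/32 = π(0.118⁴ − 0.0844⁴)/32 = 1.405×10^-5 m⁴.
θ = T·L/(G·J) = 8764 × 3.23 / (38.7×10⁹ × 1.405×10^-5) = 0.05205 rad.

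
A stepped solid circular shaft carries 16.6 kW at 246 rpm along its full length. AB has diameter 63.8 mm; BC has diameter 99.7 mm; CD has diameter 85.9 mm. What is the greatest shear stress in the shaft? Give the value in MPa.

ω = 2π·246/60 = 25.76 rad/s, so T = P/ω = 16.6×10³ / 25.76 = 644.4 N·m.
Under the same torque, τ_max = 16T/(πd³) is largest where d is smallest — segment AB (d = 63.8 mm).
τ_max = 16·644.4/(π·(0.0638)³) = 1.264×10^7 Pa.

12.6 MPa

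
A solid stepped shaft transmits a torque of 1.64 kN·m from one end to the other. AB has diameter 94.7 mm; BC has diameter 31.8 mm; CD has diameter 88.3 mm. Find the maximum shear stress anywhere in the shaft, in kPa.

Under the same torque, τ_max = 16T/(πd³) is largest where d is smallest — segment BC (d = 31.8 mm).
τ_max = 16·1640/(π·(0.0318)³) = 2.597×10^8 Pa.

260000 kPa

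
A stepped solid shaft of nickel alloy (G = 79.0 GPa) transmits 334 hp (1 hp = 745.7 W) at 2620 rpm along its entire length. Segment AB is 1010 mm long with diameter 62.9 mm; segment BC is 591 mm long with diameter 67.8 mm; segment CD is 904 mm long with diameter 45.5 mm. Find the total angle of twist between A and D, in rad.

ω = 2π·2620/60 = 274.4 rad/s, so T = P/ω = 334×745.7 / 274.4 = 907.8 N·m.
J_AB = π(0.0629)⁴/32 = 1.54×10^-6 m⁴; J_BC = π(0.0678)⁴/32 = 2.07×10^-6 m⁴; J_CD = π(0.0455)⁴/32 = 4.21×10^-7 m⁴.
θ = (T/G)·Σ L_i/J_i = (907.8/79.0×10⁹)·(1.01/1.54×10^-6 + 0.591/2.07×10^-6 + 0.904/4.21×10^-7) = 0.03551 rad.

0.0355 rad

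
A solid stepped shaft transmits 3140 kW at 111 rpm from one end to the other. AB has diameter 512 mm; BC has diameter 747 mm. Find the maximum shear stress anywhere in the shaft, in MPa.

ω = 2π·111/60 = 11.62 rad/s, so T = P/ω = 3140×10³ / 11.62 = 270100 N·m.
Under the same torque, τ_max = 16T/(πd³) is largest where d is smallest — segment AB (d = 512 mm).
τ_max = 16·270100/(π·(0.512)³) = 1.025×10^7 Pa.

10.3 MPa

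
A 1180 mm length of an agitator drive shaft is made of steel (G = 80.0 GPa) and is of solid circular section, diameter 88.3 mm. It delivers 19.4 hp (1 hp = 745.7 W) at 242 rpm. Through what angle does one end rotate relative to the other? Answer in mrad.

1.41 mrad

ω = 2π·242/60 = 25.34 rad/s, so T = P/ω = 19.4×745.7 / 25.34 = 570.8 N·m.
J = πd⁴/32 = π(0.0883)⁴/32 = 5.968×10^-6 m⁴.
θ = T·L/(G·J) = 570.8 × 1.18 / (80.0×10⁹ × 5.968×10^-6) = 1.411×10^-3 rad.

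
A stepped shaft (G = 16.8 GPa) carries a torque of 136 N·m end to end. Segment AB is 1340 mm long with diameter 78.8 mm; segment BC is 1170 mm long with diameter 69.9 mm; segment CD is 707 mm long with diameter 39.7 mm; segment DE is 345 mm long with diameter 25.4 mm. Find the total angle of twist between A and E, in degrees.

5.66°

J_AB = π(0.0788)⁴/32 = 3.79×10^-6 m⁴; J_BC = π(0.0699)⁴/32 = 2.34×10^-6 m⁴; J_CD = π(0.0397)⁴/32 = 2.44×10^-7 m⁴; J_DE = π(0.0254)⁴/32 = 4.09×10^-8 m⁴.
θ = (T/G)·Σ L_i/J_i = (136.0/16.8×10⁹)·(1.34/3.79×10^-6 + 1.17/2.34×10^-6 + 0.707/2.44×10^-7 + 0.345/4.09×10^-8) = 0.09872 rad.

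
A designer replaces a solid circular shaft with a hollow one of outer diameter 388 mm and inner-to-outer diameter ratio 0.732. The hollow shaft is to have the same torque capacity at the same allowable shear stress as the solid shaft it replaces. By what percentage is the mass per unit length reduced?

41.8 %

Equal τ_max and T ⇒ the solid shaft needs d_s³ = d_o³(1−k⁴), so d_s = 388·(1−0.732⁴)^(1/3) = 346.6 mm.
Area ratio A_h/A_s = d_o²(1−k²)/d_s² = (1−k²)/(1−k⁴)^(2/3) = 0.5817.
Mass saving = 1 − 0.5817 = 41.8 %.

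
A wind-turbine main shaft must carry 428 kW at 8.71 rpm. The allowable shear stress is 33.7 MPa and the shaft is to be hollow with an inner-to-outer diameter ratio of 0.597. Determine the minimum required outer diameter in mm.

ω = 2π·8.71/60 = 0.9121 rad/s, so T = P/ω = 428×10³ / 0.9121 = 469200 N·m.
For a hollow shaft with d_i/d_o = 0.597: τ_max = 16T/(π d_o³ (1−k⁴)), so d_o = [16T/(π τ_allow (1−k⁴))]^(1/3) = [16·469200/(π·3.37×10^7·0.8730)]^(1/3) = 0.4331 m.

433 mm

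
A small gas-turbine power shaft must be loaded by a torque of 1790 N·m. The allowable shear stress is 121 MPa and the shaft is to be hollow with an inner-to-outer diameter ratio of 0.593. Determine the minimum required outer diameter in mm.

44.1 mm

For a hollow shaft with d_i/d_o = 0.593: τ_max = 16T/(π d_o³ (1−k⁴)), so d_o = [16T/(π τ_allow (1−k⁴))]^(1/3) = [16·1790/(π·1.21×10^8·0.8763)]^(1/3) = 0.04414 m.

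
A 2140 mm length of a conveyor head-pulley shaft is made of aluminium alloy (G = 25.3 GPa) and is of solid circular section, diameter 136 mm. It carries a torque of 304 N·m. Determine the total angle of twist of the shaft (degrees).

0.0439°

J = πd⁴/32 = π(0.136)⁴/32 = 3.359×10^-5 m⁴.
θ = T·L/(G·J) = 304.0 × 2.14 / (25.3×10⁹ × 3.359×10^-5) = 7.656×10^-4 rad.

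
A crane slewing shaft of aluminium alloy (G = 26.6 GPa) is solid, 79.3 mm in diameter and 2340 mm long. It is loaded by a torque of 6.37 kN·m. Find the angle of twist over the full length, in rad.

0.144 rad

J = πd⁴/32 = π(0.0793)⁴/32 = 3.882×10^-6 m⁴.
θ = T·L/(G·J) = 6370 × 2.34 / (26.6×10⁹ × 3.882×10^-6) = 0.1443 rad.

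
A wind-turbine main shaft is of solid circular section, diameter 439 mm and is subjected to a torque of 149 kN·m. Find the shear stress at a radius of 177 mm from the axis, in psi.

J = πd⁴/32 = π(0.439)⁴/32 = 3.646×10^-3 m⁴.
Shear stress varies linearly with radius: τ = T·r/J = 149000 × 0.177 / 3.646×10^-3 = 7.233×10^6 Pa.

1050 psi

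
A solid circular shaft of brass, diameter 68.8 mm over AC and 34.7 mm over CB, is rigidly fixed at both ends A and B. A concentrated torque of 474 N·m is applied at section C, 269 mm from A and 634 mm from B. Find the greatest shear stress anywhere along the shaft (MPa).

7.21 MPa

Compatibility: T_A·a/J_AC = T_B·b/J_CB with T_A + T_B = T₀.
J_AC = 2.20×10^-6 m⁴, J_CB = 1.42×10^-7 m⁴, so T_A = T₀·(J_AC/a)/((J_AC/a)+(J_CB/b)) = 461.3 N·m, T_B = 12.67 N·m.
τ in each portion: τ_AC = 7.21×10^6 Pa, τ_CB = 1.54×10^6 Pa; maximum is in AC.
τ_max = T_AC·r/J = 461.3·0.0344/2.20×10^-6 = 7.215×10^6 Pa.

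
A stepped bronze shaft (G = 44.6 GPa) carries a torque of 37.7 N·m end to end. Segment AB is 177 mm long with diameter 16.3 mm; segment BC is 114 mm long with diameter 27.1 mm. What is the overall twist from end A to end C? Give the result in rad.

J_AB = π(0.0163)⁴/32 = 6.93×10^-9 m⁴; J_BC = π(0.0271)⁴/32 = 5.30×10^-8 m⁴.
θ = (T/G)·Σ L_i/J_i = (37.70/44.6×10⁹)·(0.177/6.93×10^-9 + 0.114/5.30×10^-8) = 0.02341 rad.

0.0234 rad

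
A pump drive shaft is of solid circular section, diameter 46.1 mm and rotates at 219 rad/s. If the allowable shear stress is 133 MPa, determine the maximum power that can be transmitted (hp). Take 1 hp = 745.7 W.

J = πd⁴/32 = π(0.0461)⁴/32 = 4.434×10^-7 m⁴.
T_max = τ_allow·J/r = 1.33×10^8 × 4.434×10^-7 / 0.0231 = 2558 N·m.
ω = 219 rad/s, so P_max = T_max·ω = 5.603×10^5 W.

751 hp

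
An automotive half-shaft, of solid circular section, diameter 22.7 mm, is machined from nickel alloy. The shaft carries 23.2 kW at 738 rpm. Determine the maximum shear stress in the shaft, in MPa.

131 MPa

ω = 2π·738/60 = 77.28 rad/s, so T = P/ω = 23.2×10³ / 77.28 = 300.2 N·m.
J = πd⁴/32 = π(0.0227)⁴/32 = 2.607×10^-8 m⁴.
τ_max = T·r/J = 300.2 × 0.0113 / 2.607×10^-8 = 1.307×10^8 Pa.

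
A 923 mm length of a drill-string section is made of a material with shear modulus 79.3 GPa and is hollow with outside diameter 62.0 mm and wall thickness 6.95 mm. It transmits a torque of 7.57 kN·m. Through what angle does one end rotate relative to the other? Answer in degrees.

5.46°

J = π(d_o⁴ − d_i⁴)/32 = π(0.0620⁴ − 0.0481⁴)/32 = 9.252×10^-7 m⁴.
θ = T·L/(G·J) = 7570 × 0.923 / (79.3×10⁹ × 9.252×10^-7) = 0.09524 rad.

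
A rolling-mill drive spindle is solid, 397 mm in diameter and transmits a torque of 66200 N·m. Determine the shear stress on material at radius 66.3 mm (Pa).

J = πd⁴/32 = π(0.397)⁴/32 = 2.439×10^-3 m⁴.
Shear stress varies linearly with radius: τ = T·r/J = 66200 × 0.0663 / 2.439×10^-3 = 1.800×10^6 Pa.

1.80e6 Pa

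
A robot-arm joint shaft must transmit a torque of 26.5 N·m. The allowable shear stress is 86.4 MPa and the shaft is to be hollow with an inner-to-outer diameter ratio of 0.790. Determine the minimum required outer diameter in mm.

13.7 mm

For a hollow shaft with d_i/d_o = 0.790: τ_max = 16T/(π d_o³ (1−k⁴)), so d_o = [16T/(π τ_allow (1−k⁴))]^(1/3) = [16·26.50/(π·8.64×10^7·0.6105)]^(1/3) = 0.01368 m.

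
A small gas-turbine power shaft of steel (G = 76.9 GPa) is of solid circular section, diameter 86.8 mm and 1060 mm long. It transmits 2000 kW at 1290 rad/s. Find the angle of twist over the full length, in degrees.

ω = 1290 rad/s, so T = P/ω = 2000×10³ / 1290 = 1550 N·m.
J = πd⁴/32 = π(0.0868)⁴/32 = 5.573×10^-6 m⁴.
θ = T·L/(G·J) = 1550 × 1.06 / (76.9×10⁹ × 5.573×10^-6) = 3.835×10^-3 rad.

0.220°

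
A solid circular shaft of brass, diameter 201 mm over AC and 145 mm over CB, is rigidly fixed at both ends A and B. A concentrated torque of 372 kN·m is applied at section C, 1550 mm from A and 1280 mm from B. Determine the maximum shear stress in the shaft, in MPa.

Compatibility: T_A·a/J_AC = T_B·b/J_CB with T_A + T_B = T₀.
J_AC = 1.60×10^-4 m⁴, J_CB = 4.34×10^-5 m⁴, so T_A = T₀·(J_AC/a)/((J_AC/a)+(J_CB/b)) = 280100 N·m, T_B = 91870 N·m.
τ in each portion: τ_AC = 1.76×10^8 Pa, τ_CB = 1.53×10^8 Pa; maximum is in AC.
τ_max = T_AC·r/J = 280100·0.101/1.60×10^-4 = 1.757×10^8 Pa.

176 MPa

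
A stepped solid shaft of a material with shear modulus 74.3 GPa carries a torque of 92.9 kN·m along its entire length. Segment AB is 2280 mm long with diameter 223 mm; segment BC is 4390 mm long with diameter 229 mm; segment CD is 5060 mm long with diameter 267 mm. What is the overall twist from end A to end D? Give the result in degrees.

J_AB = π(0.223)⁴/32 = 2.43×10^-4 m⁴; J_BC = π(0.229)⁴/32 = 2.70×10^-4 m⁴; J_CD = π(0.267)⁴/32 = 4.99×10^-4 m⁴.
θ = (T/G)·Σ L_i/J_i = (92900/74.3×10⁹)·(2.28/2.43×10^-4 + 4.39/2.70×10^-4 + 5.06/4.99×10^-4) = 0.04475 rad.

2.56°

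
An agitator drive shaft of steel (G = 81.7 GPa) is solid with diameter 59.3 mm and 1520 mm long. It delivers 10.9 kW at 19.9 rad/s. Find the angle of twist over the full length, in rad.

ω = 19.9 rad/s, so T = P/ω = 10.9×10³ / 19.90 = 547.7 N·m.
J = πd⁴/32 = π(0.0593)⁴/32 = 1.214×10^-6 m⁴.
θ = T·L/(G·J) = 547.7 × 1.52 / (81.7×10⁹ × 1.214×10^-6) = 8.394×10^-3 rad.

0.00839 rad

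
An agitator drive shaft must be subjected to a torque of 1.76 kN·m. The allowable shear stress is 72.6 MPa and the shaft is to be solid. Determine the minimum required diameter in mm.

49.8 mm

For a solid shaft τ_max = 16T/(πd³), so d = (16T/(π τ_allow))^(1/3) = (16·1760/(π·7.26×10^7))^(1/3) = 0.04979 m.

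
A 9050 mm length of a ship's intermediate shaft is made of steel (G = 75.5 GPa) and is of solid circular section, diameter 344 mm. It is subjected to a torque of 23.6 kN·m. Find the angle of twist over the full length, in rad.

0.00206 rad

J = πd⁴/32 = π(0.344)⁴/32 = 1.375×10^-3 m⁴.
θ = T·L/(G·J) = 23600 × 9.05 / (75.5×10⁹ × 1.375×10^-3) = 2.058×10^-3 rad.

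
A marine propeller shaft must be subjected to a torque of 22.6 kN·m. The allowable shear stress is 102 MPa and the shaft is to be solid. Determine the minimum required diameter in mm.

For a solid shaft τ_max = 16T/(πd³), so d = (16T/(π τ_allow))^(1/3) = (16·22600/(π·1.02×10^8))^(1/3) = 0.1041 m.

104 mm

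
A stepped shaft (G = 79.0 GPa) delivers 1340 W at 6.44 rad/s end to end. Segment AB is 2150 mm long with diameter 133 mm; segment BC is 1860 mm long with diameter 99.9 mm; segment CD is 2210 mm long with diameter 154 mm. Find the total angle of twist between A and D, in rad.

ω = 6.44 rad/s, so T = P/ω = 1340 / 6.440 = 208.1 N·m.
J_AB = π(0.133)⁴/32 = 3.07×10^-5 m⁴; J_BC = π(0.0999)⁴/32 = 9.78×10^-6 m⁴; J_CD = π(0.154)⁴/32 = 5.52×10^-5 m⁴.
θ = (T/G)·Σ L_i/J_i = (208.1/79.0×10⁹)·(2.15/3.07×10^-5 + 1.86/9.78×10^-6 + 2.21/5.52×10^-5) = 7.908×10^-4 rad.

7.91e-4 rad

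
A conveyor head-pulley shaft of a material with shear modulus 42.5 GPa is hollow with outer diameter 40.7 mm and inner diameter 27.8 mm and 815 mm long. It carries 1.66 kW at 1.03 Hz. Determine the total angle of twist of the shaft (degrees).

ω = 2π·1.03 = 6.472 rad/s, so T = P/ω = 1.66×10³ / 6.472 = 256.5 N·m.
J = π(d_o⁴ − d_i⁴)/32 = π(0.0407⁴ − 0.0278⁴)/32 = 2.107×10^-7 m⁴.
θ = T·L/(G·J) = 256.5 × 0.815 / (42.5×10⁹ × 2.107×10^-7) = 0.02334 rad.

1.34°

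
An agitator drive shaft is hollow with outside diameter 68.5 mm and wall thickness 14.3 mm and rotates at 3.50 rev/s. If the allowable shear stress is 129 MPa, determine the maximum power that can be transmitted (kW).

158 kW

J = π(d_o⁴ − d_i⁴)/32 = π(0.0685⁴ − 0.0399⁴)/32 = 1.913×10^-6 m⁴.
T_max = τ_allow·J/r = 1.29×10^8 × 1.913×10^-6 / 0.0343 = 7204 N·m.
ω = 2π·3.50 = 21.99 rad/s, so P_max = T_max·ω = 1.584×10^5 W.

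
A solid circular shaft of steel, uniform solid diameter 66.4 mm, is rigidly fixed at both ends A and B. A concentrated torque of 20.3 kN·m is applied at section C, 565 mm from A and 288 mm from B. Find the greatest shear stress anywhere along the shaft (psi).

With uniform GJ and both ends fixed, compatibility θ_AC = θ_CB gives T_A·a = T_B·b, together with T_A + T_B = T₀.
T_A = T₀·b/(a+b) = 20300·288/853.0 = 6854 N·m; T_B = 13450 N·m.
τ in each portion: τ_AC = 1.19×10^8 Pa, τ_CB = 2.34×10^8 Pa; maximum is in CB.
τ_max = T_CB·r/J = 13450·0.0332/1.91×10^-6 = 2.339×10^8 Pa.

33900 psi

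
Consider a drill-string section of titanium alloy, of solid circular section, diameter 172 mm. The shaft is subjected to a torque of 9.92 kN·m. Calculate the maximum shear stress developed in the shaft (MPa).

J = πd⁴/32 = π(0.172)⁴/32 = 8.592×10^-5 m⁴.
τ_max = T·r/J = 9920 × 0.0860 / 8.592×10^-5 = 9.929×10^6 Pa.

9.93 MPa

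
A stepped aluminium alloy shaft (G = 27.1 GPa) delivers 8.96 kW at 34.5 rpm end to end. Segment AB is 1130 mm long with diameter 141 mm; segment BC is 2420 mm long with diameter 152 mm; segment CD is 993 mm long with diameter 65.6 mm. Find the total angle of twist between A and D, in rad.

0.0569 rad

ω = 2π·34.5/60 = 3.613 rad/s, so T = P/ω = 8.96×10³ / 3.613 = 2480 N·m.
J_AB = π(0.141)⁴/32 = 3.88×10^-5 m⁴; J_BC = π(0.152)⁴/32 = 5.24×10^-5 m⁴; J_CD = π(0.0656)⁴/32 = 1.82×10^-6 m⁴.
θ = (T/G)·Σ L_i/J_i = (2480/27.1×10⁹)·(1.13/3.88×10^-5 + 2.42/5.24×10^-5 + 0.993/1.82×10^-6) = 0.05687 rad.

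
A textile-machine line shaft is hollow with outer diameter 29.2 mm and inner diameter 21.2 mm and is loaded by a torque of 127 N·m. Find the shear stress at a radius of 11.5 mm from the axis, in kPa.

J = π(d_o⁴ − d_i⁴)/32 = π(0.0292⁴ − 0.0212⁴)/32 = 5.154×10^-8 m⁴.
Shear stress varies linearly with radius: τ = T·r/J = 127.0 × 0.0115 / 5.154×10^-8 = 2.834×10^7 Pa.

28300 kPa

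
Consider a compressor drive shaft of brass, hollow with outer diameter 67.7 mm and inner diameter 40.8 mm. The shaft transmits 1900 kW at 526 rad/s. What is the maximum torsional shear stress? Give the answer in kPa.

68300 kPa

ω = 526 rad/s, so T = P/ω = 1900×10³ / 526.0 = 3612 N·m.
J = π(d_o⁴ − d_i⁴)/32 = π(0.0677⁴ − 0.0408⁴)/32 = 1.790×10^-6 m⁴.
τ_max = T·r/J = 3612 × 0.0338 / 1.790×10^-6 = 6.830×10^7 Pa.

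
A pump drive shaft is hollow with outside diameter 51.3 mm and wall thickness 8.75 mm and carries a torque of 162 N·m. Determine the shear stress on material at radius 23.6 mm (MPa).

J = π(d_o⁴ − d_i⁴)/32 = π(0.0513⁴ − 0.0338⁴)/32 = 5.518×10^-7 m⁴.
Shear stress varies linearly with radius: τ = T·r/J = 162.0 × 0.0236 / 5.518×10^-7 = 6.929×10^6 Pa.

6.93 MPa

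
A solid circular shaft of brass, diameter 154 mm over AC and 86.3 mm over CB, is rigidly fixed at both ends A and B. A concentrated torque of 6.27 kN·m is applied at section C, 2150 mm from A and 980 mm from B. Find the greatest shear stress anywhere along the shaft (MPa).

Compatibility: T_A·a/J_AC = T_B·b/J_CB with T_A + T_B = T₀.
J_AC = 5.52×10^-5 m⁴, J_CB = 5.45×10^-6 m⁴, so T_A = T₀·(J_AC/a)/((J_AC/a)+(J_CB/b)) = 5155 N·m, T_B = 1115 N·m.
τ in each portion: τ_AC = 7.19×10^6 Pa, τ_CB = 8.84×10^6 Pa; maximum is in CB.
τ_max = T_CB·r/J = 1115·0.0432/5.45×10^-6 = 8.837×10^6 Pa.

8.84 MPa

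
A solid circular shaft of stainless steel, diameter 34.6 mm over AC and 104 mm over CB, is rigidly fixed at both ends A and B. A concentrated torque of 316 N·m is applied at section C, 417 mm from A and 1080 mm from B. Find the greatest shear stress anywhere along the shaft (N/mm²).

1.39 N/mm²

Compatibility: T_A·a/J_AC = T_B·b/J_CB with T_A + T_B = T₀.
J_AC = 1.41×10^-7 m⁴, J_CB = 1.15×10^-5 m⁴, so T_A = T₀·(J_AC/a)/((J_AC/a)+(J_CB/b)) = 9.718 N·m, T_B = 306.3 N·m.
τ in each portion: τ_AC = 1.19×10^6 Pa, τ_CB = 1.39×10^6 Pa; maximum is in CB.
τ_max = T_CB·r/J = 306.3·0.0520/1.15×10^-5 = 1.387×10^6 Pa.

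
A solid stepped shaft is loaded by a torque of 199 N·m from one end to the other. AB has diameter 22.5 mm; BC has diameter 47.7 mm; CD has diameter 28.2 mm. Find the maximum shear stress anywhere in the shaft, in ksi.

12.9 ksi

Under the same torque, τ_max = 16T/(πd³) is largest where d is smallest — segment AB (d = 22.5 mm).
τ_max = 16·199.0/(π·(0.0225)³) = 8.898×10^7 Pa.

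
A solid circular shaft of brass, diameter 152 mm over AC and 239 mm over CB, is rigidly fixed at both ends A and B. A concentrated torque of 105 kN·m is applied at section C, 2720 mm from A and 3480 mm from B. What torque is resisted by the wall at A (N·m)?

Compatibility: T_A·a/J_AC = T_B·b/J_CB with T_A + T_B = T₀.
J_AC = 5.24×10^-5 m⁴, J_CB = 3.20×10^-4 m⁴, so T_A = T₀·(J_AC/a)/((J_AC/a)+(J_CB/b)) = 18170 N·m, T_B = 86830 N·m.

18200 N·m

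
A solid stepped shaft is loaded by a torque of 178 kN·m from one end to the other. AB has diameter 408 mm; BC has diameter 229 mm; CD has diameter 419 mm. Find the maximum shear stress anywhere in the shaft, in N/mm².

75.5 N/mm²

Under the same torque, τ_max = 16T/(πd³) is largest where d is smallest — segment BC (d = 229 mm).
τ_max = 16·178000/(π·(0.229)³) = 7.549×10^7 Pa.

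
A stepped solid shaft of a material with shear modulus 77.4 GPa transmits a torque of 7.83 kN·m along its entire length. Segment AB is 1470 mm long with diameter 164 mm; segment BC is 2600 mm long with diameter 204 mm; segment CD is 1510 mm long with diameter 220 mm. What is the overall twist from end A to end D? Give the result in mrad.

4.31 mrad

J_AB = π(0.164)⁴/32 = 7.10×10^-5 m⁴; J_BC = π(0.204)⁴/32 = 1.70×10^-4 m⁴; J_CD = π(0.220)⁴/32 = 2.30×10^-4 m⁴.
θ = (T/G)·Σ L_i/J_i = (7830/77.4×10⁹)·(1.47/7.10×10^-5 + 2.60/1.70×10^-4 + 1.51/2.30×10^-4) = 4.305×10^-3 rad.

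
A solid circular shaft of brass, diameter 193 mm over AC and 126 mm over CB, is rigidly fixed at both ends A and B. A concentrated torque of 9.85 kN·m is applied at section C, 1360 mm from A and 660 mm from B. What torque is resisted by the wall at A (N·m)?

7170 N·m

Compatibility: T_A·a/J_AC = T_B·b/J_CB with T_A + T_B = T₀.
J_AC = 1.36×10^-4 m⁴, J_CB = 2.47×10^-5 m⁴, so T_A = T₀·(J_AC/a)/((J_AC/a)+(J_CB/b)) = 7167 N·m, T_B = 2683 N·m.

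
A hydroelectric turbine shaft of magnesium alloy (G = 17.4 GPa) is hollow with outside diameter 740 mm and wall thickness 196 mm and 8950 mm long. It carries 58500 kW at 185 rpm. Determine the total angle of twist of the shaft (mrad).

ω = 2π·185/60 = 19.37 rad/s, so T = P/ω = 58500×10³ / 19.37 = 3.020e6 N·m.
J = π(d_o⁴ − d_i⁴)/32 = π(0.740⁴ − 0.348⁴)/32 = 0.02800 m⁴.
θ = T·L/(G·J) = 3.020e6 × 8.95 / (17.4×10⁹ × 0.02800) = 0.05547 rad.

55.5 mrad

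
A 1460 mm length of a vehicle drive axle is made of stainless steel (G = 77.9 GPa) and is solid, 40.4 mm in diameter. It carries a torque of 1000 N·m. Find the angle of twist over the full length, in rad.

J = πd⁴/32 = π(0.0404)⁴/32 = 2.615×10^-7 m⁴.
θ = T·L/(G·J) = 1000 × 1.46 / (77.9×10⁹ × 2.615×10^-7) = 0.07166 rad.

0.0717 rad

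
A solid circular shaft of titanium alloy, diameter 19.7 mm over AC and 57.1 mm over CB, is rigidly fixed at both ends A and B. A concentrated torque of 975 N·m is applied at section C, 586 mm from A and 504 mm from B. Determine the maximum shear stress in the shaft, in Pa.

Compatibility: T_A·a/J_AC = T_B·b/J_CB with T_A + T_B = T₀.
J_AC = 1.48×10^-8 m⁴, J_CB = 1.04×10^-6 m⁴, so T_A = T₀·(J_AC/a)/((J_AC/a)+(J_CB/b)) = 11.74 N·m, T_B = 963.3 N·m.
τ in each portion: τ_AC = 7.82×10^6 Pa, τ_CB = 2.64×10^7 Pa; maximum is in CB.
τ_max = T_CB·r/J = 963.3·0.0285/1.04×10^-6 = 2.635×10^7 Pa.

2.64e7 Pa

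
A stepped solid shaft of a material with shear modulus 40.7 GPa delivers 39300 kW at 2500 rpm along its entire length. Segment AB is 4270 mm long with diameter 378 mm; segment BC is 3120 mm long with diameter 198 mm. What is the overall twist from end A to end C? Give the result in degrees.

ω = 2π·2500/60 = 261.8 rad/s, so T = P/ω = 39300×10³ / 261.8 = 150100 N·m.
J_AB = π(0.378)⁴/32 = 2.00×10^-3 m⁴; J_BC = π(0.198)⁴/32 = 1.51×10^-4 m⁴.
θ = (T/G)·Σ L_i/J_i = (150100/40.7×10⁹)·(4.27/2.00×10^-3 + 3.12/1.51×10^-4) = 0.08412 rad.

4.82°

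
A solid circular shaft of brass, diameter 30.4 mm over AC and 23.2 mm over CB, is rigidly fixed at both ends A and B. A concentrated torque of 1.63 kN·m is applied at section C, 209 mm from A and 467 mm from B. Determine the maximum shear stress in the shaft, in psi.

Compatibility: T_A·a/J_AC = T_B·b/J_CB with T_A + T_B = T₀.
J_AC = 8.38×10^-8 m⁴, J_CB = 2.84×10^-8 m⁴, so T_A = T₀·(J_AC/a)/((J_AC/a)+(J_CB/b)) = 1415 N·m, T_B = 214.8 N·m.
τ in each portion: τ_AC = 2.57×10^8 Pa, τ_CB = 8.76×10^7 Pa; maximum is in AC.
τ_max = T_AC·r/J = 1415·0.0152/8.38×10^-8 = 2.565×10^8 Pa.

37200 psi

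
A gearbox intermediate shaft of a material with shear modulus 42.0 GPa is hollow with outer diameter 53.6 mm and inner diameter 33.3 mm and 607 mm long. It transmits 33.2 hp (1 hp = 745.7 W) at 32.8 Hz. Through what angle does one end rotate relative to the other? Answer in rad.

0.00252 rad

ω = 2π·32.8 = 206.1 rad/s, so T = P/ω = 33.2×745.7 / 206.1 = 120.1 N·m.
J = π(d_o⁴ − d_i⁴)/32 = π(0.0536⁴ − 0.0333⁴)/32 = 6.896×10^-7 m⁴.
θ = T·L/(G·J) = 120.1 × 0.607 / (42.0×10⁹ × 6.896×10^-7) = 2.518×10^-3 rad.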